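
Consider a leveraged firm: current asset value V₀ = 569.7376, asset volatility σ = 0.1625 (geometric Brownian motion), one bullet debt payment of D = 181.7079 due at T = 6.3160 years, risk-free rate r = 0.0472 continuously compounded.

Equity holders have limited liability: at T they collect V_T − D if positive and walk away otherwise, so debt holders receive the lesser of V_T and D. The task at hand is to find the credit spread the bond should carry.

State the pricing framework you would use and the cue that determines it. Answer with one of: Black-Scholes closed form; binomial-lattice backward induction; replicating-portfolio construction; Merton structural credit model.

Key observation: a levered firm with one bullet debt due at 6.3160 years is the canonical structural-credit setup: equity is a call on the firm's assets struck at the face value.

framework: Merton structural credit model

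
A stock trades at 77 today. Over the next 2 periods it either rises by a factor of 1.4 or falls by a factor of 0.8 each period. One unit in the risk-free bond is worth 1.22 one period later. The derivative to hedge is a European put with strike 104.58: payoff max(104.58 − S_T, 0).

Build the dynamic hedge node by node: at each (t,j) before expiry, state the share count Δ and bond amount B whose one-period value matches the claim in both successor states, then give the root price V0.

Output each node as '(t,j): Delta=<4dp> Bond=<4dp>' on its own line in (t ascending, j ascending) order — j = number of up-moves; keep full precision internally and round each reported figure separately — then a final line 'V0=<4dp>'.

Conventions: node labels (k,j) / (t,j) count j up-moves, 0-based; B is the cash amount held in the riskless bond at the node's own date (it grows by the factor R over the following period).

(0,0): Delta=-0.4245 Bond=41.2049
(1,0): Delta=-1.0000 Bond=85.7213
(1,1): Delta=-0.2835 Bond=35.0765
V0=8.5191

Risk-neutral probability p* = (R−d)/(u−d) = (1.22−0.8)/(1.4−0.8) = 0.7000.
At maturity the claim pays: V(2,0)=55.3000, V(2,1)=18.3400, V(2,2)=0.0000
  t=1,j=0: stock 61.6000 → up 86.2400 (V=18.3400), down 49.2800 (V=55.3000). Price 24.1213; hedge Δ=-1.0000, bond B=85.7213.
  t=1,j=1: stock 107.8000 → up 150.9200 (V=0.0000), down 86.2400 (V=18.3400). Price 4.5098; hedge Δ=-0.2835, bond B=35.0765.
  t=0,j=0: stock 77.0000 → up 107.8000 (V=4.5098), down 61.6000 (V=24.1213). Price 8.5191; hedge Δ=-0.4245, bond B=41.2049.
Check: Δ(0,0)·S0 + B(0,0) = 8.5191 = V0.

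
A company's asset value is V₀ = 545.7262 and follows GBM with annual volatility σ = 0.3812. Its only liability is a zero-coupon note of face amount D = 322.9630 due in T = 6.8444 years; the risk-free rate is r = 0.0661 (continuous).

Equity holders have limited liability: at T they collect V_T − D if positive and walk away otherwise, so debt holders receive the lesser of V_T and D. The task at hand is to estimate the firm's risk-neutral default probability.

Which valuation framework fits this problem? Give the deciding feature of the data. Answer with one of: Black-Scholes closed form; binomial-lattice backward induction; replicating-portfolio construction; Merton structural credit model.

Key observation: assets follow a GBM and default happens iff V_T < 322.9630; valuing claims on that split (equity as a call, risky debt as the residual) is the structural model's definition.

framework: Merton structural credit model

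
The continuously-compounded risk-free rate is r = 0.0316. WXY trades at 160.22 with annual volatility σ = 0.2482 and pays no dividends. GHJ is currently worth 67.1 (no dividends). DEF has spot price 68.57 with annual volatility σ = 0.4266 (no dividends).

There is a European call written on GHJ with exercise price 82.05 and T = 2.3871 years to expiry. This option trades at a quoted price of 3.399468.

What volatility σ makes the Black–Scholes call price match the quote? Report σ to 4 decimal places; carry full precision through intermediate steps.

At σ = 0.1591 the Black–Scholes value reproduces the quote:
σ√T = 0.1591·√2.3871 = 0.245813
d₁ = (ln(S/K) + (r+σ²/2)T) / (σ√T) = (ln(67.1/82.05) + (0.0316+0.1591²/2)·2.3871) / 0.245813 = (-0.201145 + 0.105644) / 0.245813 = -0.388507
d₂ = d₁ − σ√T = -0.388507 − 0.245813 = -0.634321
e^{−rT} = 0.927342
N(d₁) = 0.348820,  N(d₂) = 0.262936
V = S·N(d₁) − K·e^{−rT}·N(d₂) = 23.405842 − 20.006374 = 3.399468 (the quoted price), and the Black–Scholes price is strictly increasing in σ, so σ is unique

sigma = 0.1591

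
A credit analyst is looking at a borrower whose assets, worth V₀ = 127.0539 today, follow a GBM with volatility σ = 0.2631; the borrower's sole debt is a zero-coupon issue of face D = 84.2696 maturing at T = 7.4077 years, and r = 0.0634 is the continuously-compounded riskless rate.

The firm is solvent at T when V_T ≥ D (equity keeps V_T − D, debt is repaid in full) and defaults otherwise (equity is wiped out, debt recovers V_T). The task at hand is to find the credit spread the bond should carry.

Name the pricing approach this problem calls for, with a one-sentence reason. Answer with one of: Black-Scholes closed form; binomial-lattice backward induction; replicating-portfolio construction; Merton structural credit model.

framework: Merton structural credit model

Key observation: the asked-for credit quantity lives on the firm's capital structure — asset value, asset volatility, debt face 84.2696 — which is the structural model's domain.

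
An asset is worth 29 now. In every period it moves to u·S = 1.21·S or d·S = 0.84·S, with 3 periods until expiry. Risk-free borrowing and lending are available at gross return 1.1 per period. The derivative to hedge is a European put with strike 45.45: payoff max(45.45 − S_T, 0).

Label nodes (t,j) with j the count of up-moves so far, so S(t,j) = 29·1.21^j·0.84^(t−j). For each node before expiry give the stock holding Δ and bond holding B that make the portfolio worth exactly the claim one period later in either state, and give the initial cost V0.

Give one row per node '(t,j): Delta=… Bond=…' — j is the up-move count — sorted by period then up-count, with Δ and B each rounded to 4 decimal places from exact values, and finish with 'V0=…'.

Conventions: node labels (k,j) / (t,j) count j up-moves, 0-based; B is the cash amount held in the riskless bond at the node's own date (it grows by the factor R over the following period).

No-arbitrage ⇒ martingale measure with p* = (R−d)/(u−d) = 0.7027.
Expiry values: V(3,0)=28.2616, V(3,1)=20.6905, V(3,2)=9.7845, V(3,3)=0.0000
(2,0): S=20.4624. Δ = (V_up−V_dn)/(S_up−S_dn) = (20.6905−28.2616)/(24.7595−17.1884) = -1.0000. V = [p*·20.6905 + (1−p*)·28.2616]/1.1 = 20.8558. B = V − Δ·S = 41.3182.
(2,1): S=29.4756. Δ = (V_up−V_dn)/(S_up−S_dn) = (9.7845−20.6905)/(35.6655−24.7595) = -1.0000. V = [p*·9.7845 + (1−p*)·20.6905]/1.1 = 11.8426. B = V − Δ·S = 41.3182.
(2,2): S=42.4589. Δ = (V_up−V_dn)/(S_up−S_dn) = (0.0000−9.7845)/(51.3753−35.6655) = -0.6228. V = [p*·0.0000 + (1−p*)·9.7845]/1.1 = 2.6445. B = V − Δ·S = 29.0891.
(1,0): S=24.3600. Δ = (V_up−V_dn)/(S_up−S_dn) = (11.8426−20.8558)/(29.4756−20.4624) = -1.0000. V = [p*·11.8426 + (1−p*)·20.8558]/1.1 = 13.2020. B = V − Δ·S = 37.5620.
(1,1): S=35.0900. Δ = (V_up−V_dn)/(S_up−S_dn) = (2.6445−11.8426)/(42.4589−29.4756) = -0.7085. V = [p*·2.6445 + (1−p*)·11.8426]/1.1 = 4.8900. B = V − Δ·S = 29.7498.
(0,0): S=29.0000. Δ = (V_up−V_dn)/(S_up−S_dn) = (4.8900−13.2020)/(35.0900−24.3600) = -0.7746. V = [p*·4.8900 + (1−p*)·13.2020]/1.1 = 6.6920. B = V − Δ·S = 29.1567.
As a check, the time-0 holding Δ(0,0)·S0 + B(0,0) comes to 6.6920 — exactly V0.

(0,0): Delta=-0.7746 Bond=29.1567
(1,0): Delta=-1.0000 Bond=37.5620
(1,1): Delta=-0.7085 Bond=29.7498
(2,0): Delta=-1.0000 Bond=41.3182
(2,1): Delta=-1.0000 Bond=41.3182
(2,2): Delta=-0.6228 Bond=29.0891
V0=6.6920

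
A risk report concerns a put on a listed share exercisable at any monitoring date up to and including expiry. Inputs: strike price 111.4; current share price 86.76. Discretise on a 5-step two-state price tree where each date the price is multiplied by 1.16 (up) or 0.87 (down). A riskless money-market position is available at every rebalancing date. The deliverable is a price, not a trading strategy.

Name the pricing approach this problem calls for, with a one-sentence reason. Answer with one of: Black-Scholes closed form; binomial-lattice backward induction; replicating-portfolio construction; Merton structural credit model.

Key observation: the defining feature is the embedded early-exercise option across 5 discrete dates on the spot-86.76 tree; pricing the strike-111.4 put means working backward with an exercise test at every node.

framework: binomial-lattice backward induction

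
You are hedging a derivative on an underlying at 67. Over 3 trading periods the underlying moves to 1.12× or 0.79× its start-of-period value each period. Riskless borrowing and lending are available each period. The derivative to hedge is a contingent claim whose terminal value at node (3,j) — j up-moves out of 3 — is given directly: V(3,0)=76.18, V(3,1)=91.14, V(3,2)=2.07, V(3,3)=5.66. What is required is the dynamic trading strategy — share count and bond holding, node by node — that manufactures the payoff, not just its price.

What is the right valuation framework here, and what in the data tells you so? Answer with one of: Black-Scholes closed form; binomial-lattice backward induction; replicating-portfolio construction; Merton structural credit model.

framework: replicating-portfolio construction

Key observation: the deliverable is the dynamic trading strategy on the 3-step tree (spot 67, moves 1.12 and 0.79), so the valuation must go through the node-by-node replicating-portfolio solve.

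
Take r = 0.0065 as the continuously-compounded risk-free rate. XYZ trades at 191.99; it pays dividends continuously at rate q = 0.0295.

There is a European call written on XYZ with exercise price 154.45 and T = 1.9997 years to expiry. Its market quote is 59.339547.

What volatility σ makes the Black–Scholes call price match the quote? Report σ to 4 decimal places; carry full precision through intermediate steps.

sigma = 0.4733

At σ = 0.4733 the Black–Scholes value reproduces the quote:
σ√T = 0.4733·√1.9997 = 0.669297
d₁ = (ln(S/K) + (r−q+σ²/2)T) / (σ√T) = (ln(191.99/154.45) + (0.0065−0.0295+0.4733²/2)·1.9997) / 0.669297 = (0.217573 + 0.177986) / 0.669297 = 0.591007
d₂ = d₁ − σ√T = 0.591007 − 0.669297 = -0.078290
e^{−rT} = 0.987086
e^{−qT} = 0.942715
N(d₁) = 0.722742,  N(d₂) = 0.468799
V = S·e^{−qT}·N(d₁) − K·e^{−rT}·N(d₂) = 130.810435 − 71.470888 = 59.339547 (matching the quote); vega is positive throughout, so no other σ reproduces this price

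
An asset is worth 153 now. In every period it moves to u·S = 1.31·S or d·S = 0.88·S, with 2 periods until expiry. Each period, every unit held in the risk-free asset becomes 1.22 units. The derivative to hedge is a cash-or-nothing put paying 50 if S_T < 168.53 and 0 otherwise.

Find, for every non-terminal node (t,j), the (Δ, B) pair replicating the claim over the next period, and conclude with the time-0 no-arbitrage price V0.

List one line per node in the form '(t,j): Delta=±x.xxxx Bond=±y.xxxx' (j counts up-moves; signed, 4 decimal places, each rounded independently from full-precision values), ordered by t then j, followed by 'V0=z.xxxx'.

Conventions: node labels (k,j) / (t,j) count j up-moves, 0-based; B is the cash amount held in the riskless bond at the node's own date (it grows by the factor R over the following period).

Arbitrage-free pricing uses the up-move probability p* = (R−d)/(u−d) = 0.7907, discounting each step at R = 1.22.
Expiry values: V(2,0)=50.0000, V(2,1)=0.0000, V(2,2)=0.0000
Node (1,0) S=134.6400: V=(p*·0.0000+(1−p*)·50.0000)/1.22=8.5780; Δ=(0.0000−50.0000)/(176.3784−118.4832)=-0.8636; B=V−Δ·S=124.8570
Node (1,1) S=200.4300: V=(p*·0.0000+(1−p*)·0.0000)/1.22=0.0000; Δ=(0.0000−0.0000)/(262.5633−176.3784)=0.0000; B=V−Δ·S=0.0000
Node (0,0) S=153.0000: V=(p*·0.0000+(1−p*)·8.5780)/1.22=1.4716; Δ=(0.0000−8.5780)/(200.4300−134.6400)=-0.1304; B=V−Δ·S=21.4204
Check: Δ(0,0)·S0 + B(0,0) = 1.4716 = V0.

(0,0): Delta=-0.1304 Bond=21.4204
(1,0): Delta=-0.8636 Bond=124.8570
(1,1): Delta=0.0000 Bond=0.0000
V0=1.4716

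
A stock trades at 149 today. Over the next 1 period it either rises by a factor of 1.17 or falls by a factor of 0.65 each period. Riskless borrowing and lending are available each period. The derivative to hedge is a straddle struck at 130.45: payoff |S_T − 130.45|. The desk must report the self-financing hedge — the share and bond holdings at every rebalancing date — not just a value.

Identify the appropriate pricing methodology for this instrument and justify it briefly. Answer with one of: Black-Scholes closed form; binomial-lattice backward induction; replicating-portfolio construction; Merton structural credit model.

Key observation: the task asks for the hedge itself — share and bond holdings at every node of the 1-period tree on spot 149 with factors 1.17/0.65 — which is exactly what the replicating-portfolio construction produces.

framework: replicating-portfolio construction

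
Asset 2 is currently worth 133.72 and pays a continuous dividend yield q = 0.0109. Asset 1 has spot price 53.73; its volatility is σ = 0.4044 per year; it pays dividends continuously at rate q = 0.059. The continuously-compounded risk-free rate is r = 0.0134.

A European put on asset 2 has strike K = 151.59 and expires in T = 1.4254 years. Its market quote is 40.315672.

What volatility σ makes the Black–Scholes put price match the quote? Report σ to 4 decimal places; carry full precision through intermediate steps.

At σ = 0.4716 the Black–Scholes value reproduces the quote:
σ√T = 0.4716·√1.4254 = 0.563044
d₁ = (ln(S/K) + (r−q+σ²/2)T) / (σ√T) = (ln(133.72/151.59) + (0.0134−0.0109+0.4716²/2)·1.4254) / 0.563044 = (-0.125431 + 0.162073) / 0.563044 = 0.065077
d₂ = d₁ − σ√T = 0.065077 − 0.563044 = -0.497967
e^{−rT} = 0.981081
e^{−qT} = 0.984583
N(−d₁) = 0.474056,  N(−d₂) = 0.690746
V = K·e^{−rT}·N(−d₂) − S·e^{−qT}·N(−d₁) = 102.729203 − 62.413531 = 40.315672 (matching the quote); vega is positive throughout, so no other σ reproduces this price

sigma = 0.4716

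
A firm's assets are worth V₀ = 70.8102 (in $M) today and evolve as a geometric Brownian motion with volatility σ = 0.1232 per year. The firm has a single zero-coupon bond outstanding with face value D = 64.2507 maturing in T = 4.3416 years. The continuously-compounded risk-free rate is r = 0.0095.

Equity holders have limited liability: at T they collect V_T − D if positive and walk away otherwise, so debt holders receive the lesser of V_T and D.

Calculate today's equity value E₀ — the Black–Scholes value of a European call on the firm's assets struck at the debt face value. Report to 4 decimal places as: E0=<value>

Equity is a call on the firm's assets struck at D = 64.2507:
d₁ = [ln(V₀/D) + (r + σ²/2)T] / (σ√T)
   = [ln(70.8102/64.2507) + (0.0095 + 0.5·0.1232²)·4.3416] / (0.1232·√4.3416)
   = [0.097210 + 0.074194] / 0.256706 = 0.667708
d₂ = d₁ − σ√T = 0.667708 − 0.256706 = 0.411003
N(d₁) = 0.747840,  N(d₂) = 0.659465,  e^(−rT) = 0.959594
E₀ = V₀·N(d₁) − D·e^(−rT)·N(d₂)
   = 70.8102·0.747840 − 64.2507·0.959594·0.659465 = 12.295694

E0=12.2957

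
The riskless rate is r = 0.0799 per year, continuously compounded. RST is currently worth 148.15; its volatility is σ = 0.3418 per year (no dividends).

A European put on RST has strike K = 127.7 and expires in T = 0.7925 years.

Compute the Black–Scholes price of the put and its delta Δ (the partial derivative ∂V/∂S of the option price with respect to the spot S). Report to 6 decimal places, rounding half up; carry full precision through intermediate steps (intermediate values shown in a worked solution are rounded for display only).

price = 5.792152
Δ = -0.198103

σ√T = 0.3418·√0.7925 = 0.304279
d₁ = (ln(S/K) + (r+σ²/2)T) / (σ√T) = (ln(148.15/127.7) + (0.0799+0.3418²/2)·0.7925) / 0.304279 = (0.148542 + 0.109614) / 0.304279 = 0.848416
d₂ = d₁ − σ√T = 0.848416 − 0.304279 = 0.544137
e^{−rT} = 0.938642
N(−d₁) = 0.198103,  N(−d₂) = 0.293173
Put price V = K·e^{−rT}·N(−d₂) − S·N(−d₁) = 35.141129 − 29.348977 = 5.792152
Δ = −N(−d₁) = -0.198103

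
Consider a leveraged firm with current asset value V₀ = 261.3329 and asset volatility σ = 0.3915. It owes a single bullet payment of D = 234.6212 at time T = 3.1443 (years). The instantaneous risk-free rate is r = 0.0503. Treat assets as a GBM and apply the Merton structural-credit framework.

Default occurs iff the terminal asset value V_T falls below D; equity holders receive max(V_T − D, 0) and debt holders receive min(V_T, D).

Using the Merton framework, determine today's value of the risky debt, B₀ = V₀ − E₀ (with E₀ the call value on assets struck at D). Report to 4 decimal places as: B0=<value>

Equity is a call on the firm's assets struck at D = 234.6212:
d₁ = [ln(V₀/D) + (r + σ²/2)T] / (σ√T)
   = [ln(261.3329/234.6212) + (0.0503 + 0.5·0.3915²)·3.1443] / (0.3915·√3.1443)
   = [0.107823 + 0.399125] / 0.694215 = 0.730247
d₂ = d₁ − σ√T = 0.730247 − 0.694215 = 0.036032
N(d₁) = 0.767380,  N(d₂) = 0.514372,  e^(−rT) = 0.853715
E₀ = V₀·N(d₁) − D·e^(−rT)·N(d₂)
   = 261.3329·0.767380 − 234.6212·0.853715·0.514372 = 97.513315
B₀ = V₀ − E₀ = 261.3329 − 97.513315 = 163.819585

B0=163.8196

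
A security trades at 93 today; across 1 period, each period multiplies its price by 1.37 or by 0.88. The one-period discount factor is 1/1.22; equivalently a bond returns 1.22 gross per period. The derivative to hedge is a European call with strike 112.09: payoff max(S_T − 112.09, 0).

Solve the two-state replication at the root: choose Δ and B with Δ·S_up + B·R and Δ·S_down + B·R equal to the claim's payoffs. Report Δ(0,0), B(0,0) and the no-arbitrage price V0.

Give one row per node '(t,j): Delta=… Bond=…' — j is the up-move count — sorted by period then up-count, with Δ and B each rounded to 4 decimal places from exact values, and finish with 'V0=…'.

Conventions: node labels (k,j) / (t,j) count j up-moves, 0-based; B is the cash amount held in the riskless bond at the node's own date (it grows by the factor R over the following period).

No-arbitrage ⇒ martingale measure with p* = (R−d)/(u−d) = 0.6939.
Expiry values: V(1,0)=0.0000, V(1,1)=15.3200
(0,0): S=93.0000. Δ = (V_up−V_dn)/(S_up−S_dn) = (15.3200−0.0000)/(127.4100−81.8400) = 0.3362. V = [p*·15.3200 + (1−p*)·0.0000]/1.22 = 8.7133. B = V − Δ·S = -22.5520.
As a check, the time-0 holding Δ(0,0)·S0 + B(0,0) comes to 8.7133 — exactly V0.

(0,0): Delta=0.3362 Bond=-22.5520
V0=8.7133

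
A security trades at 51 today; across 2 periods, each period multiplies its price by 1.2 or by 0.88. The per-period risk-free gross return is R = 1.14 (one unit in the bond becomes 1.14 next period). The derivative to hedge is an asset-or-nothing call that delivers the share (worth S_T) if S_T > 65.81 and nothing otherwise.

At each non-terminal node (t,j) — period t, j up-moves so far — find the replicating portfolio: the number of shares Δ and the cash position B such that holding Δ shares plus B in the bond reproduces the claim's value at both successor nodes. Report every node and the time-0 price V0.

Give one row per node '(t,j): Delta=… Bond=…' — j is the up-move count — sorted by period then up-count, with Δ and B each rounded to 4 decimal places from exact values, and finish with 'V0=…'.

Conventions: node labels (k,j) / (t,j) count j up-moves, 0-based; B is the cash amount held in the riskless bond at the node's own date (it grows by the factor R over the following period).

The replicating-portfolio and risk-neutral prices coincide; use p* = (1.14−0.88)/(1.2−0.88) = 0.8125 for the latter.
Expiry values: V(2,0)=0.0000, V(2,1)=0.0000, V(2,2)=73.4400
  t=1,j=0: stock 44.8800 → up 53.8560 (V=0.0000), down 39.4944 (V=0.0000). Price 0.0000; hedge Δ=0.0000, bond B=0.0000.
  t=1,j=1: stock 61.2000 → up 73.4400 (V=73.4400), down 53.8560 (V=0.0000). Price 52.3421; hedge Δ=3.7500, bond B=-177.1579.
  t=0,j=0: stock 51.0000 → up 61.2000 (V=52.3421), down 44.8800 (V=0.0000). Price 37.3052; hedge Δ=3.2072, bond B=-126.2639.
Check: Δ(0,0)·S0 + B(0,0) = 37.3052 = V0.

(0,0): Delta=3.2072 Bond=-126.2639
(1,0): Delta=0.0000 Bond=0.0000
(1,1): Delta=3.7500 Bond=-177.1579
V0=37.3052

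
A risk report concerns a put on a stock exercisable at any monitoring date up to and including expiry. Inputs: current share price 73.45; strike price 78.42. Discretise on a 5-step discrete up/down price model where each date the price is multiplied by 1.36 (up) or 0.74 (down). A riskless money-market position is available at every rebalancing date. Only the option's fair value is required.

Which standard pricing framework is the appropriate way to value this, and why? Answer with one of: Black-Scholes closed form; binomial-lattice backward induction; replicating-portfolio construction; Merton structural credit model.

Key observation: the exercise right at every one of the 5 steps is what matters: each node needs max(78.42 − S, continuation), which only the stepwise tree valuation starting from spot 73.45 delivers.

framework: binomial-lattice backward induction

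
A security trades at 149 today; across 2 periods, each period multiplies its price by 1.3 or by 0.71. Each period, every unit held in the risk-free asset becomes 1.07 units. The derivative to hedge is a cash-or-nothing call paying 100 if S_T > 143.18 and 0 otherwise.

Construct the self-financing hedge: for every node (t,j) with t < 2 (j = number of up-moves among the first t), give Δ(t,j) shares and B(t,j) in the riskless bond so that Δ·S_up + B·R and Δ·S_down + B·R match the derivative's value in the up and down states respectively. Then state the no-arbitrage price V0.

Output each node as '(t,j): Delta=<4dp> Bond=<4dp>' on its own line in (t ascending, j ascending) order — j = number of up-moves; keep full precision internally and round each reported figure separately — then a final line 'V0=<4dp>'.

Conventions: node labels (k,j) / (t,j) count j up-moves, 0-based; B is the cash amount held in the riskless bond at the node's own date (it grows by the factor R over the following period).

(0,0): Delta=0.6487 Bond=-64.1341
(1,0): Delta=0.0000 Bond=0.0000
(1,1): Delta=0.8750 Bond=-112.4663
V0=32.5187

Under the risk-neutral measure, an up-move has probability p* = (R−d)/(u−d) = 0.6102 and values discount at R = 1.07.
Payoffs at expiry: V(2,0)=0.0000, V(2,1)=0.0000, V(2,2)=100.0000
  t=1,j=0: stock 105.7900 → up 137.5270 (V=0.0000), down 75.1109 (V=0.0000). Price 0.0000; hedge Δ=0.0000, bond B=0.0000.
  t=1,j=1: stock 193.7000 → up 251.8100 (V=100.0000), down 137.5270 (V=0.0000). Price 57.0252; hedge Δ=0.8750, bond B=-112.4663.
  t=0,j=0: stock 149.0000 → up 193.7000 (V=57.0252), down 105.7900 (V=0.0000). Price 32.5187; hedge Δ=0.6487, bond B=-64.1341.
Sanity check at the root: Δ(0,0)·S0 + B(0,0) reproduces V0 = 32.5187.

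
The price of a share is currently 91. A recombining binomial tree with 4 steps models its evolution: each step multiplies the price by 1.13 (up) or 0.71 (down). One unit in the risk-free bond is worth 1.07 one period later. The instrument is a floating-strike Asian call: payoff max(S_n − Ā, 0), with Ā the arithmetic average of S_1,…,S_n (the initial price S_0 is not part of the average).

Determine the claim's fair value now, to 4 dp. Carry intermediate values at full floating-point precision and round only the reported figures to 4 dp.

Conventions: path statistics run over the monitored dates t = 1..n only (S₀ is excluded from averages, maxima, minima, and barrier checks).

price = 11.1845

No-arbitrage gives p* = (R−d)/(u−d) = 0.8571: enumerate every path, weight its payoff by its p*-probability, and discount by R^4.
Enumerate all 2^4 = 16 price paths (U = up ×1.13, D = down ×0.71); each path with k up-moves has probability p*^k·(1−p*)^(4−k).
DDDD: Ā=41.5444, payoff=0.0000, prob=0.000416
UDDD: Ā=66.1200, payoff=0.0000, prob=0.002499
DUDD: Ā=56.5650, payoff=0.0000, prob=0.002499
UUDD: Ā=90.0259, payoff=0.0000, prob=0.014994
DDUD: Ā=49.7809, payoff=0.0000, prob=0.002499
UDUD: Ā=79.2288, payoff=0.0000, prob=0.014994
DUUD: Ā=69.6738, payoff=0.0000, prob=0.014994
UUUD: Ā=110.8893, payoff=0.0000, prob=0.089963
DDDU: Ā=44.9642, payoff=0.0000, prob=0.002499
UDDU: Ā=71.5628, payoff=0.0000, prob=0.014994
DUDU: Ā=62.0078, payoff=0.0000, prob=0.014994
UUDU: Ā=98.6885, payoff=0.0000, prob=0.089963
DDUU: Ā=55.2238, payoff=3.3516, prob=0.014994
UDUU: Ā=87.8913, payoff=5.3342, prob=0.089963
DUUU: Ā=78.3363, payoff=14.8892, prob=0.089963
UUUU: Ā=124.6762, payoff=23.6969, prob=0.539775
Price = Σ prob·payoff / R^4 = 14.660625 / 1.310796 = 11.1845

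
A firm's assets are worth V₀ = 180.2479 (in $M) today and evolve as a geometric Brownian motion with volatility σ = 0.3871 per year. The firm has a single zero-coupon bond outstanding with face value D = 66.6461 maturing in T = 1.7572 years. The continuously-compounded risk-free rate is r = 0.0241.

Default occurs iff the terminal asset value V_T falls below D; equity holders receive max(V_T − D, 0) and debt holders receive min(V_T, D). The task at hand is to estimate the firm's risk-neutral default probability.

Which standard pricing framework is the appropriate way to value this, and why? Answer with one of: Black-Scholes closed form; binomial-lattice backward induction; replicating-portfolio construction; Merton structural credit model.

framework: Merton structural credit model

Key observation: the asked-for credit quantity lives on the firm's capital structure — asset value, asset volatility, debt face 66.6461 — which is the structural model's domain.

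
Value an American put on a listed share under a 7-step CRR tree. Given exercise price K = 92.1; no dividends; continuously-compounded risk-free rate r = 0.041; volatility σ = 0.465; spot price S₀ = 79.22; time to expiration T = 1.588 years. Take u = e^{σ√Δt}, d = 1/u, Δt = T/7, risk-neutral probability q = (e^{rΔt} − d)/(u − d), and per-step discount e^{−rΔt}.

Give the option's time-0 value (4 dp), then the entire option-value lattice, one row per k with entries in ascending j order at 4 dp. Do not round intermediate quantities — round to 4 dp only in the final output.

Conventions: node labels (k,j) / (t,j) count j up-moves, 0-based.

price = 23.7393
tree:
23.7393
31.8647 14.8964
41.2762 21.7096 7.3809
51.3361 30.5662 11.9872 2.2458
59.4345 41.2300 18.9488 4.2431 0.0000
65.9240 51.3361 28.8118 8.0169 0.0000 0.0000
71.1243 59.4345 41.2300 15.1469 0.0000 0.0000 0.0000
75.2914 65.9240 51.3361 28.6183 0.0000 0.0000 0.0000 0.0000

Δt=0.22686  u=1.24792  d=0.80133  q=0.46578  discount=0.99074
step 7 (expiry): payoffs max(K−S,0) = 75.2914 65.9240 51.3361 28.6183 0.0000 0.0000 0.0000 0.0000
k=6: (k=6,j=0): S=20.9757, K−S=71.1243, hold=70.2716 ⇒ V=71.1243 exercise | (k=6,j=1): S=32.6655, K−S=59.4345, hold=58.5818 ⇒ V=59.4345 exercise | (k=6,j=2): S=50.8700, K−S=41.2300, hold=40.3773 ⇒ V=41.2300 exercise | (k=6,j=3): S=79.2200, K−S=12.8800, hold=15.1469 ⇒ V=15.1469 continue | (k=6,j=4): S=123.3694, K−S=0.0000, hold=0.0000 ⇒ V=0.0000 continue | (k=6,j=5): S=192.1234, K−S=0.0000, hold=0.0000 ⇒ V=0.0000 continue | (k=6,j=6): S=299.1941, K−S=0.0000, hold=0.0000 ⇒ V=0.0000 continue
k=5: (k=5,j=0): S=26.1760, K−S=65.9240, hold=65.0714 ⇒ V=65.9240 exercise | (k=5,j=1): S=40.7639, K−S=51.3361, hold=50.4834 ⇒ V=51.3361 exercise | (k=5,j=2): S=63.4817, K−S=28.6183, hold=28.8118 ⇒ V=28.8118 continue | (k=5,j=3): S=98.8601, K−S=0.0000, hold=8.0169 ⇒ V=8.0169 continue | (k=5,j=4): S=153.9550, K−S=0.0000, hold=0.0000 ⇒ V=0.0000 continue | (k=5,j=5): S=239.7544, K−S=0.0000, hold=0.0000 ⇒ V=0.0000 continue
k=4: (k=4,j=0): S=32.6655, K−S=59.4345, hold=58.5818 ⇒ V=59.4345 exercise | (k=4,j=1): S=50.8700, K−S=41.2300, hold=40.4666 ⇒ V=41.2300 exercise | (k=4,j=2): S=79.2200, K−S=12.8800, hold=18.9488 ⇒ V=18.9488 continue | (k=4,j=3): S=123.3694, K−S=0.0000, hold=4.2431 ⇒ V=4.2431 continue | (k=4,j=4): S=192.1234, K−S=0.0000, hold=0.0000 ⇒ V=0.0000 continue
k=3: (k=3,j=0): S=40.7639, K−S=51.3361, hold=50.4834 ⇒ V=51.3361 exercise | (k=3,j=1): S=63.4817, K−S=28.6183, hold=30.5662 ⇒ V=30.5662 continue | (k=3,j=2): S=98.8601, K−S=0.0000, hold=11.9872 ⇒ V=11.9872 continue | (k=3,j=3): S=153.9550, K−S=0.0000, hold=2.2458 ⇒ V=2.2458 continue
k=2: (k=2,j=0): S=50.8700, K−S=41.2300, hold=41.2762 ⇒ V=41.2762 continue | (k=2,j=1): S=79.2200, K−S=12.8800, hold=21.7096 ⇒ V=21.7096 continue | (k=2,j=2): S=123.3694, K−S=0.0000, hold=7.3809 ⇒ V=7.3809 continue
k=1: (k=1,j=0): S=63.4817, K−S=28.6183, hold=31.8647 ⇒ V=31.8647 continue | (k=1,j=1): S=98.8601, K−S=0.0000, hold=14.8964 ⇒ V=14.8964 continue
k=0: (k=0,j=0): S=79.2200, K−S=12.8800, hold=23.7393 ⇒ V=23.7393 continue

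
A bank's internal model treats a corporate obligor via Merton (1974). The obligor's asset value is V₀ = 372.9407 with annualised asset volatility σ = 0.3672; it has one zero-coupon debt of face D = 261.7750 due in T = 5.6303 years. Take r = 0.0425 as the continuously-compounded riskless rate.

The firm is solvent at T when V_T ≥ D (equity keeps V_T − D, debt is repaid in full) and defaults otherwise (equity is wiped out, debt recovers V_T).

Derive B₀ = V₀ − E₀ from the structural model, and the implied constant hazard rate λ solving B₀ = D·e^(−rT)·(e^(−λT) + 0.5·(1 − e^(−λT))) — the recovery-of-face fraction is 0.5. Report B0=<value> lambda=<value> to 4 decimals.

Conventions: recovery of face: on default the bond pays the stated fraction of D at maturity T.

With assets at 372.9407 and a single debt payment of 261.7750 at 5.6303 years:
d₁ = [ln(V₀/D) + (r + σ²/2)T] / (σ√T)
   = [ln(372.9407/261.7750) + (0.0425 + 0.5·0.3672²)·5.6303] / (0.3672·√5.6303)
   = [0.353934 + 0.618871] / 0.871301 = 1.116496
d₂ = d₁ − σ√T = 1.116496 − 0.871301 = 0.245195
N(d₁) = 0.867895,  N(d₂) = 0.596847,  e^(−rT) = 0.787188
E₀ = V₀·N(d₁) − D·e^(−rT)·N(d₂)
   = 372.9407·0.867895 − 261.7750·0.787188·0.596847 = 200.683361
B₀ = V₀ − E₀ = 372.9407 − 200.683361 = 172.257339
e^(−λT) = (B₀·e^(rT)/D − 0.5)/(1 − 0.5) = (172.2573·1.270344/261.7750 − 0.5)/0.5 = 0.67186349
λ = −ln(0.67186349)/5.6303 = 0.070636

B0=172.2573 lambda=0.0706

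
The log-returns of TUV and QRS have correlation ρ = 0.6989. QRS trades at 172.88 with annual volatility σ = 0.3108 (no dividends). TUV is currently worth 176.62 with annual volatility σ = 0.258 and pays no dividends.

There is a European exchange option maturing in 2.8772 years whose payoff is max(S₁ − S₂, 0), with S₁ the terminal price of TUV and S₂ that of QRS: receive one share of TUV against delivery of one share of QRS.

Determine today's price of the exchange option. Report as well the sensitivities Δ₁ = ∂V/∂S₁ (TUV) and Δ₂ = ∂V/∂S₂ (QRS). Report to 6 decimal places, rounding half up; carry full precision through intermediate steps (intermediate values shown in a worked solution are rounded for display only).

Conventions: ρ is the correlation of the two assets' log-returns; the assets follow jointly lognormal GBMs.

σ_eff = √(σ₁² + σ₂² − 2ρσ₁σ₂) = √(0.258² + 0.3108² − 2·0.6989·0.258·0.3108) = 0.226000
d₁ = (ln(S₁/S₂) + (q₂ − q₁ + σ_eff²/2)T) / (σ_eff√T) = (ln(176.62/172.88) + (0.0 − 0.0 + 0.025538)·2.8772) / 0.383349 = 0.247506
d₂ = d₁ − σ_eff√T = 0.247506 − 0.383349 = -0.135843
N(d₁) = 0.597741,  N(d₂) = 0.445973
V = S₁·e^{−q₁T}·N(d₁) − S₂·e^{−q₂T}·N(d₂) = 105.573101 − 77.099756 = 28.473345
Key observation: r never enters — measured in units of QRS, the claim is a call on S₁/S₂ struck at 1, so only the dividend yields and σ_eff matter.
Δ₁ = e^{−q₁T}·N(d₁) = 0.597741;  Δ₂ = −e^{−q₂T}·N(d₂) = -0.445973

exchange price = 28.473345
Δ1 = 0.597741
Δ2 = -0.445973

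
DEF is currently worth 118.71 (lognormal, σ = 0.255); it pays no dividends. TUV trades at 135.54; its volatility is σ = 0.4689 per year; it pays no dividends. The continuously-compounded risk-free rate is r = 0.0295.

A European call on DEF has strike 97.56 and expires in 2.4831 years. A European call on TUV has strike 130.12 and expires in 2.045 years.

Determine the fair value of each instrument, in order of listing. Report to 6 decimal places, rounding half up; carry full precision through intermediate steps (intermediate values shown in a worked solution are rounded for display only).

[DEF call K=97.56]
σ√T = 0.255·√2.4831 = 0.401825
d₁ = (ln(S/K) + (r+σ²/2)T) / (σ√T) = (ln(118.71/97.56) + (0.0295+0.255²/2)·2.4831) / 0.401825 = (0.196216 + 0.153983) / 0.401825 = 0.871521
d₂ = d₁ − σ√T = 0.871521 − 0.401825 = 0.469696
e^{−rT} = 0.929367
N(d₁) = 0.808265,  N(d₂) = 0.680714
price = S·N(d₁) − K·e^{−rT}·N(d₂) = 95.949155 − 61.719676 = 34.229478
[TUV call K=130.12]
σ√T = 0.4689·√2.045 = 0.670543
d₁ = (ln(S/K) + (r+σ²/2)T) / (σ√T) = (ln(135.54/130.12) + (0.0295+0.4689²/2)·2.045) / 0.670543 = (0.040810 + 0.285142) / 0.670543 = 0.486100
d₂ = d₁ − σ√T = 0.486100 − 0.670543 = -0.184443
e^{−rT} = 0.941456
N(d₁) = 0.686552,  N(d₂) = 0.426833
price = S·N(d₁) − K·e^{−rT}·N(d₂) = 93.055260 − 52.288011 = 40.767249

price(DEF call K=97.56) = 34.229478
price(TUV call K=130.12) = 40.767249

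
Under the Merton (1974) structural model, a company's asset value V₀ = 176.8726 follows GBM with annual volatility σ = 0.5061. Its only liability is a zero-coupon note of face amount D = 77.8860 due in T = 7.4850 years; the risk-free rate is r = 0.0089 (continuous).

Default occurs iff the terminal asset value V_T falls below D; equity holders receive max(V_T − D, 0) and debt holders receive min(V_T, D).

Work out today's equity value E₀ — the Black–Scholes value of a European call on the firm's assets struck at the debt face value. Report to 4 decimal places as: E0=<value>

E0=125.7969

Work the structural quantities from V₀ = 176.8726 against face 77.8860:
d₁ = [ln(V₀/D) + (r + σ²/2)T] / (σ√T)
   = [ln(176.8726/77.8860) + (0.0089 + 0.5·0.5061²)·7.4850] / (0.5061·√7.4850)
   = [0.820183 + 1.025210] / 1.384625 = 1.332775
d₂ = d₁ − σ√T = 1.332775 − 1.384625 = -0.051851
N(d₁) = 0.908697,  N(d₂) = 0.479324,  e^(−rT) = 0.935554
E₀ = V₀·N(d₁) − D·e^(−rT)·N(d₂)
   = 176.8726·0.908697 − 77.8860·0.935554·0.479324 = 125.796943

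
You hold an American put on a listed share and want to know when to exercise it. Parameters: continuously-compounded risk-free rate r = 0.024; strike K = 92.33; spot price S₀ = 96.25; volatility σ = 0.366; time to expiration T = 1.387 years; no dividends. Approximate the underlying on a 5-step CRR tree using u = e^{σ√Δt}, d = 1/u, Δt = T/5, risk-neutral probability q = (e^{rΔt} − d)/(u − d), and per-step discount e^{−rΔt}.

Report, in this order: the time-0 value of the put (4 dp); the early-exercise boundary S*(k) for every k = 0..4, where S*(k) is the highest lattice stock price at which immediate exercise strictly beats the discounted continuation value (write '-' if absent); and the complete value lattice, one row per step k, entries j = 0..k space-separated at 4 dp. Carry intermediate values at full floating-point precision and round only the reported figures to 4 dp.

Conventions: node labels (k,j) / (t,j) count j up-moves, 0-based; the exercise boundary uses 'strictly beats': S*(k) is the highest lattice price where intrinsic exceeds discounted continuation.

Δt=0.27740  u=1.21260  d=0.82467  q=0.46918  discount=0.99336
step 5 (expiry): payoffs max(K−S,0) = 55.6178 38.3483 12.9552 0.0000 0.0000 0.0000
step 4: (k=4,j=0): S=44.5173, K−S=47.8127, hold=47.2000 ⇒ V=47.8127 exercise | (k=4,j=1): S=65.4583, K−S=26.8717, hold=26.2590 ⇒ V=26.8717 exercise | (k=4,j=2): S=96.2500, K−S=0.0000, hold=6.8313 ⇒ V=6.8313 continue | (k=4,j=3): S=141.5261, K−S=0.0000, hold=0.0000 ⇒ V=0.0000 continue | (k=4,j=4): S=208.1002, K−S=0.0000, hold=0.0000 ⇒ V=0.0000 continue  boundary S*=65.4583
step 3: (k=3,j=0): S=53.9817, K−S=38.3483, hold=37.7356 ⇒ V=38.3483 exercise | (k=3,j=1): S=79.3748, K−S=12.9552, hold=17.3533 ⇒ V=17.3533 continue | (k=3,j=2): S=116.7129, K−S=0.0000, hold=3.6021 ⇒ V=3.6021 continue | (k=3,j=3): S=171.6147, K−S=0.0000, hold=0.0000 ⇒ V=0.0000 continue  boundary S*=53.9817
step 2: (k=2,j=0): S=65.4583, K−S=26.8717, hold=28.3088 ⇒ V=28.3088 continue | (k=2,j=1): S=96.2500, K−S=0.0000, hold=10.8293 ⇒ V=10.8293 continue | (k=2,j=2): S=141.5261, K−S=0.0000, hold=1.8994 ⇒ V=1.8994 continue  boundary S*=-
step 1: (k=1,j=0): S=79.3748, K−S=12.9552, hold=19.9744 ⇒ V=19.9744 continue | (k=1,j=1): S=116.7129, K−S=0.0000, hold=6.5955 ⇒ V=6.5955 continue  boundary S*=-
step 0: (k=0,j=0): S=96.2500, K−S=0.0000, hold=13.6065 ⇒ V=13.6065 continue  boundary S*=-

price = 13.6065
boundary = - - - 53.9817 65.4583
tree:
13.6065
19.9744 6.5955
28.3088 10.8293 1.8994
38.3483 17.3533 3.6021 0.0000
47.8127 26.8717 6.8313 0.0000 0.0000
55.6178 38.3483 12.9552 0.0000 0.0000 0.0000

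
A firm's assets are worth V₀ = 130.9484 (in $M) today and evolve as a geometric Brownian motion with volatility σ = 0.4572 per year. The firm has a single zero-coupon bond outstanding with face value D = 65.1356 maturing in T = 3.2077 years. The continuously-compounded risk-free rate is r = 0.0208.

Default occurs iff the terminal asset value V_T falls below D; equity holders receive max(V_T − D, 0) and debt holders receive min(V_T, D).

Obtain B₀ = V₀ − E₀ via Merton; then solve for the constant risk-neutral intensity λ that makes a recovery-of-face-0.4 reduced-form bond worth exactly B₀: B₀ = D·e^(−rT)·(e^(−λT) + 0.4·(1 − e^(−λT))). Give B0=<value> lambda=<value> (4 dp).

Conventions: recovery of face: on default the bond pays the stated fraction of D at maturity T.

Equity is a call on the firm's assets struck at D = 65.1356:
d₁ = [ln(V₀/D) + (r + σ²/2)T] / (σ√T)
   = [ln(130.9484/65.1356) + (0.0208 + 0.5·0.4572²)·3.2077] / (0.4572·√3.2077)
   = [0.698332 + 0.401976] / 0.818848 = 1.343727
d₂ = d₁ − σ√T = 1.343727 − 0.818848 = 0.524880
N(d₁) = 0.910482,  N(d₂) = 0.700167,  e^(−rT) = 0.935457
E₀ = V₀·N(d₁) − D·e^(−rT)·N(d₂)
   = 130.9484·0.910482 − 65.1356·0.935457·0.700167 = 76.563888
B₀ = V₀ − E₀ = 130.9484 − 76.563888 = 54.384512
e^(−λT) = (B₀·e^(rT)/D − 0.4)/(1 − 0.4) = (54.3845·1.068996/65.1356 − 0.4)/0.6 = 0.82091792
λ = −ln(0.82091792)/3.2077 = 0.061518

B0=54.3845 lambda=0.0615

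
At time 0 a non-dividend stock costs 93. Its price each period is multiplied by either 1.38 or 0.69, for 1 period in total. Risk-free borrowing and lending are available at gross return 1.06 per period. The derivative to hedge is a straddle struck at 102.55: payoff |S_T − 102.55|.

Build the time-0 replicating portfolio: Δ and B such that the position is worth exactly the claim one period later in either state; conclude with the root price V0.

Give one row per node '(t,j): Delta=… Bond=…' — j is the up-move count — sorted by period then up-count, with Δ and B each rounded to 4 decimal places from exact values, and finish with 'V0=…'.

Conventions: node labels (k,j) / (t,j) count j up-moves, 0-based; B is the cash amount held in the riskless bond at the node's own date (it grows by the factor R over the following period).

(0,0): Delta=-0.1962 Bond=48.0849
V0=29.8385

Since d<R<u, set p* = (R−d)/(u−d) = 0.5362; price each node as the discounted p*-expectation of its children.
At maturity the claim pays: V(1,0)=38.3800, V(1,1)=25.7900
  t=0,j=0: stock 93.0000 → up 128.3400 (V=25.7900), down 64.1700 (V=38.3800). Price 29.8385; hedge Δ=-0.1962, bond B=48.0849.
Verification: the root portfolio costs Δ(0,0)·S0 + B(0,0) = 29.8385, matching V0.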